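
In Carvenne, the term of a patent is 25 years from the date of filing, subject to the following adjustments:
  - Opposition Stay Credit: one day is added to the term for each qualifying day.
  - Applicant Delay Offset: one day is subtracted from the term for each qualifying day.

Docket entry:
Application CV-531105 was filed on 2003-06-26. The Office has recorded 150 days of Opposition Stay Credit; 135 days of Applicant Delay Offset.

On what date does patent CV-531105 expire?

Base term: filing date + 25 years → 26 June 2028.
Opposition Stay Credit: +150 days → 23 November 2028.
Applicant Delay Offset: −135 days → 11 July 2028.

July 11, 2028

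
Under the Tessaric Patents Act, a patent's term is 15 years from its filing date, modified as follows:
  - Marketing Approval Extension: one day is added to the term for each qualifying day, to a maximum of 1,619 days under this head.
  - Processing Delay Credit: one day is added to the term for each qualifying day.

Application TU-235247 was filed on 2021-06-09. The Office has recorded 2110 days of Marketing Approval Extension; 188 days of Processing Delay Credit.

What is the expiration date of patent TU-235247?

2041-05-21

Base term: filing date + 15 years → 9 June 2036.
Marketing Approval Extension: 2110 days claimed exceeds the 1619-day cap, so +1619 days → 14 November 2040.
Processing Delay Credit: +188 days → 21 May 2041.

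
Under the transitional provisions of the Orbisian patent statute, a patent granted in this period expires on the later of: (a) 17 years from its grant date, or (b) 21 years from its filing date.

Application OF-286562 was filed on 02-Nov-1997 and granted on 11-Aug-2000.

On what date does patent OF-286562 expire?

November 2, 2018

(a) grant + 17 years → 11 August 2017.
(b) filing + 21 years → 2 November 2018.
Later of the two: 2 November 2018.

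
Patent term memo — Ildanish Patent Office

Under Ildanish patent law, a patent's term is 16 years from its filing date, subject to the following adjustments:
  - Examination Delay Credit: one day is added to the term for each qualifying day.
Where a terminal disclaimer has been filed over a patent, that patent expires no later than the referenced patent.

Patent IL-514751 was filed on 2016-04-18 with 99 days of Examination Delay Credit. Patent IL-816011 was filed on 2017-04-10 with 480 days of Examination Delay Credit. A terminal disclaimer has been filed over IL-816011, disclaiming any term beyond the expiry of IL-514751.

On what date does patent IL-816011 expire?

2032-07-26

Natural term of IL-816011:
  Base: filing + 16 years → 10 April 2033.
  Examination Delay Credit: +480 days → 3 August 2034.
Expiry of referenced patent IL-514751:
  Base: filing + 16 years → 18 April 2032.
  Examination Delay Credit: +99 days → 26 July 2032.
Terminal disclaimer: IL-816011 expires on the earlier of 3 August 2034 and 26 July 2032.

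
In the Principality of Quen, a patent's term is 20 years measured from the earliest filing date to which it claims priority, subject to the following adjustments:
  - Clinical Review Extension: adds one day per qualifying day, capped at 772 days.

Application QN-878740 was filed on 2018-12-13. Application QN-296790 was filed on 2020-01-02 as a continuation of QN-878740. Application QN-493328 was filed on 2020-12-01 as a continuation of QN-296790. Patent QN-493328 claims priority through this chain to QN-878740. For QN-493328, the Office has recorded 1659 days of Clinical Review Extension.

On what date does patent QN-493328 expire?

Earliest priority filing: 13 December 2018.
Base term: 13 December 2018 + 20 years → 13 December 2038.
Clinical Review Extension: 1659 days claimed exceeds the 772-day cap, so +772 days → 23 January 2041.

January 23, 2041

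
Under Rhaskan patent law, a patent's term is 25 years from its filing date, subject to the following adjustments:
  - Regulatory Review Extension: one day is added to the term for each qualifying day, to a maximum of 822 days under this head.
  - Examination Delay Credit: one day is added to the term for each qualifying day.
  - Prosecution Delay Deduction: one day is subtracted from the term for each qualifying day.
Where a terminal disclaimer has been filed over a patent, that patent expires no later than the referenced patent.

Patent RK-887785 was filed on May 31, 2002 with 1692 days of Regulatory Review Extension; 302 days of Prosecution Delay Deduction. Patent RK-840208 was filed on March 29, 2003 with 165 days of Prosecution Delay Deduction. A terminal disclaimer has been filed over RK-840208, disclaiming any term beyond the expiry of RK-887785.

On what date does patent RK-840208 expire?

Natural term of RK-840208:
  Base: filing + 25 years → 29 March 2028.
  Prosecution Delay Deduction: −165 days → 16 October 2027.
Expiry of referenced patent RK-887785:
  Base: filing + 25 years → 31 May 2027.
  Regulatory Review Extension: 1692 days claimed exceeds the 822-day cap, so +822 days → 30 August 2029.
  Prosecution Delay Deduction: −302 days → 1 November 2028.
Terminal disclaimer: RK-840208 expires on the earlier of 16 October 2027 and 1 November 2028.

2027-10-16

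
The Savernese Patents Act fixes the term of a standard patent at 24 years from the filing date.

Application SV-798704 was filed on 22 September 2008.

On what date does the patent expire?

Filing date + 24 years → 22 September 2032.

September 22, 2032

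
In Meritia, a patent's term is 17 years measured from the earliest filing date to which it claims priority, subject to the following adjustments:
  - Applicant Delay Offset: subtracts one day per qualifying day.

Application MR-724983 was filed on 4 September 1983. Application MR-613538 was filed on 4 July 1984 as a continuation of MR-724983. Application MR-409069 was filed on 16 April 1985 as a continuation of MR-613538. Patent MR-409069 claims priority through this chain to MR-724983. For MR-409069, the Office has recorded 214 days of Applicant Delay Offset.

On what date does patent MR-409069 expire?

February 3, 2000

Earliest priority filing: 4 September 1983.
Base term: 4 September 1983 + 17 years → 4 September 2000.
Applicant Delay Offset: −214 days → 3 February 2000.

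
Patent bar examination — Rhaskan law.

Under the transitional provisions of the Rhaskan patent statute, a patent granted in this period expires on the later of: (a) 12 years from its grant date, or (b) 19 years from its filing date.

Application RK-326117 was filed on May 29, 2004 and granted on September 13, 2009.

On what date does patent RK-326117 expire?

May 29, 2023

(a) grant + 12 years → 13 September 2021.
(b) filing + 19 years → 29 May 2023.
Later of the two: 29 May 2023.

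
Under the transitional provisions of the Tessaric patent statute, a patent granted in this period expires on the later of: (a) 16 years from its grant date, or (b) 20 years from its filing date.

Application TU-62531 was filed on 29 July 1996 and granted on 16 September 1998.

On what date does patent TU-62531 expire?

(a) grant + 16 years → 16 September 2014.
(b) filing + 20 years → 29 July 2016.
Later of the two: 29 July 2016.

July 29, 2016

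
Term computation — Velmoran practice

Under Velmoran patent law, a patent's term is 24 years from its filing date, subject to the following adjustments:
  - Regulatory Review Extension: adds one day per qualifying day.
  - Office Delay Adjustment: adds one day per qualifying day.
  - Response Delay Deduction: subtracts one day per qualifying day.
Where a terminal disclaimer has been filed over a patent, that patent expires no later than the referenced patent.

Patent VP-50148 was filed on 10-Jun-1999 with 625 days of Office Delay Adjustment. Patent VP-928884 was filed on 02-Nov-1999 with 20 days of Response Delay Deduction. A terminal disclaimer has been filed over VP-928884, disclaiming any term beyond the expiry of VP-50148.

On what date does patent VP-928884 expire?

October 13, 2023

Natural term of VP-928884:
  Base: filing + 24 years → 2 November 2023.
  Response Delay Deduction: −20 days → 13 October 2023.
Expiry of referenced patent VP-50148:
  Base: filing + 24 years → 10 June 2023.
  Office Delay Adjustment: +625 days → 24 February 2025.
Terminal disclaimer: VP-928884 expires on the earlier of 13 October 2023 and 24 February 2025.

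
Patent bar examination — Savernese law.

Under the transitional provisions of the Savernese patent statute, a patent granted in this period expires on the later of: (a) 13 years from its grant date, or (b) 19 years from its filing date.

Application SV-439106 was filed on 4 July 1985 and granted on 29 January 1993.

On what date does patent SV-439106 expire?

2006-01-29

(a) grant + 13 years → 29 January 2006.
(b) filing + 19 years → 4 July 2004.
Later of the two: 29 January 2006.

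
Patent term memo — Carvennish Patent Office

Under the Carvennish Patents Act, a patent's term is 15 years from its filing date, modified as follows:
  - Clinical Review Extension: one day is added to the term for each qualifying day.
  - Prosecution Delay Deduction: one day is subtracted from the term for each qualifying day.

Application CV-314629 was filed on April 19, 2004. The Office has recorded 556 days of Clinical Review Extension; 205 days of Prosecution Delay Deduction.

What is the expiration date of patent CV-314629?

April 4, 2020

Base term: filing date + 15 years → 19 April 2019.
Clinical Review Extension: +556 days → 26 October 2020.
Prosecution Delay Deduction: −205 days → 4 April 2020.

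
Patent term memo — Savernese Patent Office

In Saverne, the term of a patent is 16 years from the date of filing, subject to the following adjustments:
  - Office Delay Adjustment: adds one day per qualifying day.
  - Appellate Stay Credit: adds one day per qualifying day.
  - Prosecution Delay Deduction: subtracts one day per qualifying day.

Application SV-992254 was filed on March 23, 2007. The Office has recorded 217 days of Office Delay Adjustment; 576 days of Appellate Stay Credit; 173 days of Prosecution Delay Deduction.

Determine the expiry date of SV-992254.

Base term: filing date + 16 years → 23 March 2023.
Office Delay Adjustment: +217 days → 26 October 2023.
Appellate Stay Credit: +576 days → 24 May 2025.
Prosecution Delay Deduction: −173 days → 2 December 2024.

December 2, 2024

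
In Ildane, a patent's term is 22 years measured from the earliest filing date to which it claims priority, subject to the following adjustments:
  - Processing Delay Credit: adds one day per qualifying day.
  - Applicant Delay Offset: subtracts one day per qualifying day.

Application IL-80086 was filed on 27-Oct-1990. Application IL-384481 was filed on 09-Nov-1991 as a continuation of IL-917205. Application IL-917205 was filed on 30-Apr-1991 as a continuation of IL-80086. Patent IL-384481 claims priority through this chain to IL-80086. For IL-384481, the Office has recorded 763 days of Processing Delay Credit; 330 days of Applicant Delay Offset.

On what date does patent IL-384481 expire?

January 3, 2014

Earliest priority filing: 27 October 1990.
Base term: 27 October 1990 + 22 years → 27 October 2012.
Processing Delay Credit: +763 days → 29 November 2014.
Applicant Delay Offset: −330 days → 3 January 2014.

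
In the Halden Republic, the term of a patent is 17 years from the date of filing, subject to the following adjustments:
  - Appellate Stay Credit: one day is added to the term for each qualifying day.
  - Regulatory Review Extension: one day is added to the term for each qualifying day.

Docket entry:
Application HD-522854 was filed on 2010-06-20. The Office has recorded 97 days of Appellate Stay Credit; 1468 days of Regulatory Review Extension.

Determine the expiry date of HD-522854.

Base term: filing date + 17 years → 20 June 2027.
Appellate Stay Credit: +97 days → 25 September 2027.
Regulatory Review Extension: +1468 days → 2 October 2031.

2031-10-02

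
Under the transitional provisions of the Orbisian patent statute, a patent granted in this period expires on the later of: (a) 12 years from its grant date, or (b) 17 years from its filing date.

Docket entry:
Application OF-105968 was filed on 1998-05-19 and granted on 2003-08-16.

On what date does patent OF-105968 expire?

2015-08-16

(a) grant + 12 years → 16 August 2015.
(b) filing + 17 years → 19 May 2015.
Later of the two: 16 August 2015.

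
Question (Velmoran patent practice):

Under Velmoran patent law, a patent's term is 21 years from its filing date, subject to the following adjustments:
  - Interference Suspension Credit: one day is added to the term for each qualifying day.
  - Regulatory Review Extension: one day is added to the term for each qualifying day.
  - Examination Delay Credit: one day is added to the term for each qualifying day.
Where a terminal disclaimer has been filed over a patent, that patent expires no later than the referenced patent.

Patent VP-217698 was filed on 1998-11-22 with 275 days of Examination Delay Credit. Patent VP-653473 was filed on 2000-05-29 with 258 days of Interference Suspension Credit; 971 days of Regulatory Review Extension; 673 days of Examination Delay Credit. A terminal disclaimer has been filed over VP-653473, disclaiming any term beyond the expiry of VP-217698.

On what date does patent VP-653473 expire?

August 23, 2020

Natural term of VP-653473:
  Base: filing + 21 years → 29 May 2021.
  Interference Suspension Credit: +258 days → 11 February 2022.
  Regulatory Review Extension: +971 days → 9 October 2024.
  Examination Delay Credit: +673 days → 13 August 2026.
Expiry of referenced patent VP-217698:
  Base: filing + 21 years → 22 November 2019.
  Examination Delay Credit: +275 days → 23 August 2020.
Terminal disclaimer: VP-653473 expires on the earlier of 13 August 2026 and 23 August 2020.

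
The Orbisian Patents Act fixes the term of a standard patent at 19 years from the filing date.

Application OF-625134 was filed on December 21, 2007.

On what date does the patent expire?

2026-12-21

Filing date + 19 years → 21 December 2026.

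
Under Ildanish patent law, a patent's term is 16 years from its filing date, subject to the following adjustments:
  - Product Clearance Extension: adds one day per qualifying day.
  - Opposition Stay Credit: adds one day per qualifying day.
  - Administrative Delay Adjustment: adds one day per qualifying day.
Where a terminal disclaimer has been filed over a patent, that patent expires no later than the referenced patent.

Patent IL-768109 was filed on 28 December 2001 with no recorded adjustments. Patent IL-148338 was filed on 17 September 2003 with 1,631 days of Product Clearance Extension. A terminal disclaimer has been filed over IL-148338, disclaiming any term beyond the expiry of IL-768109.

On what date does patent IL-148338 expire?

December 28, 2017

Natural term of IL-148338:
  Base: filing + 16 years → 17 September 2019.
  Product Clearance Extension: +1631 days → 5 March 2024.
Expiry of referenced patent IL-768109:
  Base: filing + 16 years → 28 December 2017.
Terminal disclaimer: IL-148338 expires on the earlier of 5 March 2024 and 28 December 2017.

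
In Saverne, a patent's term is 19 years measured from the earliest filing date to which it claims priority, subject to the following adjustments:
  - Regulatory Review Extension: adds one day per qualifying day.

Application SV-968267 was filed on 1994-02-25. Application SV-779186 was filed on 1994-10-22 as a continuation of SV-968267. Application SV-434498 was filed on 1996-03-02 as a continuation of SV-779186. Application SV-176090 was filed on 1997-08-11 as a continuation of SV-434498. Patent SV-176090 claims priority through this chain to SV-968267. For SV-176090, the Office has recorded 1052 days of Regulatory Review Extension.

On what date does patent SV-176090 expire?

Earliest priority filing: 25 February 1994.
Base term: 25 February 1994 + 19 years → 25 February 2013.
Regulatory Review Extension: +1052 days → 13 January 2016.

January 13, 2016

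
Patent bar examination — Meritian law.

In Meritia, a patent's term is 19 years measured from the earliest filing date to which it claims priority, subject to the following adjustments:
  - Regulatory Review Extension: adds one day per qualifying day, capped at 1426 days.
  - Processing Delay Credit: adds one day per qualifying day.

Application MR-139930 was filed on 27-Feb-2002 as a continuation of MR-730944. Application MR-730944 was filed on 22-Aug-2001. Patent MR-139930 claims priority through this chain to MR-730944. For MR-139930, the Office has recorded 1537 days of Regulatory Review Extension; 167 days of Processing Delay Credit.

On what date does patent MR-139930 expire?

January 1, 2025

Earliest priority filing: 22 August 2001.
Base term: 22 August 2001 + 19 years → 22 August 2020.
Regulatory Review Extension: 1537 days claimed exceeds the 1426-day cap, so +1426 days → 18 July 2024.
Processing Delay Credit: +167 days → 1 January 2025.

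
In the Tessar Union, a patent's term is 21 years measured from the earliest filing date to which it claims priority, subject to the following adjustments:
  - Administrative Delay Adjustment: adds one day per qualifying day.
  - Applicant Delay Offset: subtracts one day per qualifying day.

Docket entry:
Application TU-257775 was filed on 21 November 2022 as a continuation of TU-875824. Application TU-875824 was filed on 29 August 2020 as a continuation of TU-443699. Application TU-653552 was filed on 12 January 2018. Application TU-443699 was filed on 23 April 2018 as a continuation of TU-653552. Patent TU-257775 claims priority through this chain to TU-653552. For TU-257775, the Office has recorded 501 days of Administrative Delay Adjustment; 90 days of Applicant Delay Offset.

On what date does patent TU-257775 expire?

February 27, 2040

Earliest priority filing: 12 January 2018.
Base term: 12 January 2018 + 21 years → 12 January 2039.
Administrative Delay Adjustment: +501 days → 27 May 2040.
Applicant Delay Offset: −90 days → 27 February 2040.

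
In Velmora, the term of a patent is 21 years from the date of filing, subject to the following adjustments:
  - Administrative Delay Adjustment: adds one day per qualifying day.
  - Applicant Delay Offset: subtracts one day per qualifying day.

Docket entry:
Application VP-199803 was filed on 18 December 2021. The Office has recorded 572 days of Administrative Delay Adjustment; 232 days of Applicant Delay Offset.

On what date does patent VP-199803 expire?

Base term: filing date + 21 years → 18 December 2042.
Administrative Delay Adjustment: +572 days → 12 July 2044.
Applicant Delay Offset: −232 days → 23 November 2043.

November 23, 2043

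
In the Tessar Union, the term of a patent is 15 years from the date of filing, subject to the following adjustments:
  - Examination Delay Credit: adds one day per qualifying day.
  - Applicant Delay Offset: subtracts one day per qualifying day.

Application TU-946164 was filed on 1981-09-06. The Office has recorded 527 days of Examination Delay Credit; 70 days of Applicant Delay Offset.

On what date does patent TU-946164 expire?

1997-12-07

Base term: filing date + 15 years → 6 September 1996.
Examination Delay Credit: +527 days → 15 February 1998.
Applicant Delay Offset: −70 days → 7 December 1997.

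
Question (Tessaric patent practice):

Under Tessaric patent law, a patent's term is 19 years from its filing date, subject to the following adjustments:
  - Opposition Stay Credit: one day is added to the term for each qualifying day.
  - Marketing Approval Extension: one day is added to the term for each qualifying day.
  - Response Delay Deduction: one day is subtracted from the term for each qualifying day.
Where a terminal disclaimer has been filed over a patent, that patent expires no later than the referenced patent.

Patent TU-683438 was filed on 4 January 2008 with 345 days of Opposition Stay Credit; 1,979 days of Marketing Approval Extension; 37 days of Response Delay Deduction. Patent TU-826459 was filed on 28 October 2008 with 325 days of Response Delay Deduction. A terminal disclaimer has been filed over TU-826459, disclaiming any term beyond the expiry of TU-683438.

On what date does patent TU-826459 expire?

2026-12-07

Natural term of TU-826459:
  Base: filing + 19 years → 28 October 2027.
  Response Delay Deduction: −325 days → 7 December 2026.
Expiry of referenced patent TU-683438:
  Base: filing + 19 years → 4 January 2027.
  Opposition Stay Credit: +345 days → 15 December 2027.
  Marketing Approval Extension: +1979 days → 16 May 2033.
  Response Delay Deduction: −37 days → 9 April 2033.
Terminal disclaimer: TU-826459 expires on the earlier of 7 December 2026 and 9 April 2033.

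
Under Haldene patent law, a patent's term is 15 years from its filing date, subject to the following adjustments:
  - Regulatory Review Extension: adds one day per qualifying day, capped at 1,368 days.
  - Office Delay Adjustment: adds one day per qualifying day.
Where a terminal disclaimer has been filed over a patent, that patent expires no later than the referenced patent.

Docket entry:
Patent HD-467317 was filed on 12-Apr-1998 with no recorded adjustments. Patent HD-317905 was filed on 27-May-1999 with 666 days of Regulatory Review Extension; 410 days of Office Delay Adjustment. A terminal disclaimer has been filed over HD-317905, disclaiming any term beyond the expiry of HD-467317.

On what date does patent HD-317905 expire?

2013-04-12

Natural term of HD-317905:
  Base: filing + 15 years → 27 May 2014.
  Regulatory Review Extension: 666 days (within the 1368-day cap) → +666 days → 23 March 2016.
  Office Delay Adjustment: +410 days → 7 May 2017.
Expiry of referenced patent HD-467317:
  Base: filing + 15 years → 12 April 2013.
Terminal disclaimer: HD-317905 expires on the earlier of 7 May 2017 and 12 April 2013.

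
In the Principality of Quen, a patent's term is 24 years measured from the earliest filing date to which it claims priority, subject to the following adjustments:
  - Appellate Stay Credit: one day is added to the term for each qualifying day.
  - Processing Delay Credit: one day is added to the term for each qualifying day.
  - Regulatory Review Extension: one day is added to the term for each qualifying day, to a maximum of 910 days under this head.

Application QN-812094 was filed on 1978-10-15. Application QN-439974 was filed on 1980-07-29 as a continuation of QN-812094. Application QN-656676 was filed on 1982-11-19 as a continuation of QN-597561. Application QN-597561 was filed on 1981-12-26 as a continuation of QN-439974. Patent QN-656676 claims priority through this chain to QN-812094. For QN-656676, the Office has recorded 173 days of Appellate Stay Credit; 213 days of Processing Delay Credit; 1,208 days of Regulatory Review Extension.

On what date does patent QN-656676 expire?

Earliest priority filing: 15 October 1978.
Base term: 15 October 1978 + 24 years → 15 October 2002.
Appellate Stay Credit: +173 days → 6 April 2003.
Processing Delay Credit: +213 days → 5 November 2003.
Regulatory Review Extension: 1208 days claimed exceeds the 910-day cap, so +910 days → 3 May 2006.

2006-05-03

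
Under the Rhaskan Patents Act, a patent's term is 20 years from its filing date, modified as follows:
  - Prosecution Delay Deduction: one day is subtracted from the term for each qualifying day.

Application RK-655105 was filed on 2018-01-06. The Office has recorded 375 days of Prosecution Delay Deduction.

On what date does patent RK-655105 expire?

2036-12-27

Base term: filing date + 20 years → 6 January 2038.
Prosecution Delay Deduction: −375 days → 27 December 2036.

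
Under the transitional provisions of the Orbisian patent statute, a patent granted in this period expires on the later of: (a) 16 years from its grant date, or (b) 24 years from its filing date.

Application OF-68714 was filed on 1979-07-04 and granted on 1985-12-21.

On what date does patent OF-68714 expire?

2003-07-04

(a) grant + 16 years → 21 December 2001.
(b) filing + 24 years → 4 July 2003.
Later of the two: 4 July 2003.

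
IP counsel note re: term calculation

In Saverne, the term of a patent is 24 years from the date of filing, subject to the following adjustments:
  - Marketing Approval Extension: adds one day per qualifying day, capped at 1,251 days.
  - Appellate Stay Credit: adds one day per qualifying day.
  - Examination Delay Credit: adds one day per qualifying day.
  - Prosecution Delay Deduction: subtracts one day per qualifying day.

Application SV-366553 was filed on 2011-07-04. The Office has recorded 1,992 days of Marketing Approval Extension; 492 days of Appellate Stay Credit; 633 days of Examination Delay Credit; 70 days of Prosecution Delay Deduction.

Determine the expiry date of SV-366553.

October 26, 2041

Base term: filing date + 24 years → 4 July 2035.
Marketing Approval Extension: 1992 days claimed exceeds the 1251-day cap, so +1251 days → 6 December 2038.
Appellate Stay Credit: +492 days → 11 April 2040.
Examination Delay Credit: +633 days → 4 January 2042.
Prosecution Delay Deduction: −70 days → 26 October 2041.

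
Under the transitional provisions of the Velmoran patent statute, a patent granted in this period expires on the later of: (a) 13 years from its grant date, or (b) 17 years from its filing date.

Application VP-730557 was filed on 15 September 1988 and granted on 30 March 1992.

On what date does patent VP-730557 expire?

September 15, 2005

(a) grant + 13 years → 30 March 2005.
(b) filing + 17 years → 15 September 2005.
Later of the two: 15 September 2005.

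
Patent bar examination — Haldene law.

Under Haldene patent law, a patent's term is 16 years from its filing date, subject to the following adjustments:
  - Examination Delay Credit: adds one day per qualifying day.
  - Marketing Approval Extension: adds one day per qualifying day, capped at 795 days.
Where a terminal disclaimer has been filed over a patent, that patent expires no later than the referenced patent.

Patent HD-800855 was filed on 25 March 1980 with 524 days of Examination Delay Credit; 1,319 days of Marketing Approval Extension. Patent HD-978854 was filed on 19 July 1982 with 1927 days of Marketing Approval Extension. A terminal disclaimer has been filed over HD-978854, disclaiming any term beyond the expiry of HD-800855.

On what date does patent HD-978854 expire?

1999-11-04

Natural term of HD-978854:
  Base: filing + 16 years → 19 July 1998.
  Marketing Approval Extension: 1927 days claimed exceeds the 795-day cap, so +795 days → 21 September 2000.
Expiry of referenced patent HD-800855:
  Base: filing + 16 years → 25 March 1996.
  Examination Delay Credit: +524 days → 31 August 1997.
  Marketing Approval Extension: 1319 days claimed exceeds the 795-day cap, so +795 days → 4 November 1999.
Terminal disclaimer: HD-978854 expires on the earlier of 21 September 2000 and 4 November 1999.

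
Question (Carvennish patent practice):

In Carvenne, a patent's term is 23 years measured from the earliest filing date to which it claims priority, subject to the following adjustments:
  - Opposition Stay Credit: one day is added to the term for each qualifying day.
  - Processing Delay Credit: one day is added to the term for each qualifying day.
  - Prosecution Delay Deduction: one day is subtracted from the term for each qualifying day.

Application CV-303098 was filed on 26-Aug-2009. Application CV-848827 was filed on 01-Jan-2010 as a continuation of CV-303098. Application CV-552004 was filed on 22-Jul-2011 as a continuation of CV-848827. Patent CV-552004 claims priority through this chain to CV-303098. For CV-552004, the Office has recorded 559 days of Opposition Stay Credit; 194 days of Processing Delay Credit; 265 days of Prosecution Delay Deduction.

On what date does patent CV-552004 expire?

December 27, 2033

Earliest priority filing: 26 August 2009.
Base term: 26 August 2009 + 23 years → 26 August 2032.
Opposition Stay Credit: +559 days → 8 March 2034.
Processing Delay Credit: +194 days → 18 September 2034.
Prosecution Delay Deduction: −265 days → 27 December 2033.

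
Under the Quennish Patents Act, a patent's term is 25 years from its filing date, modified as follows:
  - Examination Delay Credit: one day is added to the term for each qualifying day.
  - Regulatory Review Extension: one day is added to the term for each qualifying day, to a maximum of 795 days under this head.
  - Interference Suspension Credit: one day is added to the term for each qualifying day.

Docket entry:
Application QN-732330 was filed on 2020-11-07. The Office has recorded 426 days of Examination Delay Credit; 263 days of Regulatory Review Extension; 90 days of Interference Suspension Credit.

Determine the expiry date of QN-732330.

December 26, 2047

Base term: filing date + 25 years → 7 November 2045.
Examination Delay Credit: +426 days → 7 January 2047.
Regulatory Review Extension: 263 days (within the 795-day cap) → +263 days → 27 September 2047.
Interference Suspension Credit: +90 days → 26 December 2047.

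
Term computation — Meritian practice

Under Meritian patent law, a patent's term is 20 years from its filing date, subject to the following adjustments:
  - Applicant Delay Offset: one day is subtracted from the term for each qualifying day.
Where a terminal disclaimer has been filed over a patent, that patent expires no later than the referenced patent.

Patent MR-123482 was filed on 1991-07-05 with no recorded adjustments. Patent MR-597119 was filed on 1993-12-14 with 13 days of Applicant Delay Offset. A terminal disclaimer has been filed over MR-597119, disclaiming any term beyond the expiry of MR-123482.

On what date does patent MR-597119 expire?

Natural term of MR-597119:
  Base: filing + 20 years → 14 December 2013.
  Applicant Delay Offset: −13 days → 1 December 2013.
Expiry of referenced patent MR-123482:
  Base: filing + 20 years → 5 July 2011.
Terminal disclaimer: MR-597119 expires on the earlier of 1 December 2013 and 5 July 2011.

2011-07-05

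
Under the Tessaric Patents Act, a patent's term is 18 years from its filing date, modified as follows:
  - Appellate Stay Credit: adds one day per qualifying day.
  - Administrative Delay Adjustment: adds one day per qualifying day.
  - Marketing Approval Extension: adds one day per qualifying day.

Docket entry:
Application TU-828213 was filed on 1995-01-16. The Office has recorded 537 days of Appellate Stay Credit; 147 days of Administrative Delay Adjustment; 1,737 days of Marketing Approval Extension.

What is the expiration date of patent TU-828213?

Base term: filing date + 18 years → 16 January 2013.
Appellate Stay Credit: +537 days → 7 July 2014.
Administrative Delay Adjustment: +147 days → 1 December 2014.
Marketing Approval Extension: +1737 days → 3 September 2019.

September 3, 2019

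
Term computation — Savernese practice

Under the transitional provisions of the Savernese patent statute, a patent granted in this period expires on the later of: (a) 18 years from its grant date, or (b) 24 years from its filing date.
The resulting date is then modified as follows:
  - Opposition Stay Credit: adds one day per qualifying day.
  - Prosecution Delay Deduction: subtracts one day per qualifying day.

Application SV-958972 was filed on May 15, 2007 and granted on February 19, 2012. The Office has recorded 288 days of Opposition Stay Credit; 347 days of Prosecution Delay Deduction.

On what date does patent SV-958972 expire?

(a) grant + 18 years → 19 February 2030.
(b) filing + 24 years → 15 May 2031.
Later of the two: 15 May 2031.
Opposition Stay Credit: +288 days → 27 February 2032.
Prosecution Delay Deduction: −347 days → 17 March 2031.

2031-03-17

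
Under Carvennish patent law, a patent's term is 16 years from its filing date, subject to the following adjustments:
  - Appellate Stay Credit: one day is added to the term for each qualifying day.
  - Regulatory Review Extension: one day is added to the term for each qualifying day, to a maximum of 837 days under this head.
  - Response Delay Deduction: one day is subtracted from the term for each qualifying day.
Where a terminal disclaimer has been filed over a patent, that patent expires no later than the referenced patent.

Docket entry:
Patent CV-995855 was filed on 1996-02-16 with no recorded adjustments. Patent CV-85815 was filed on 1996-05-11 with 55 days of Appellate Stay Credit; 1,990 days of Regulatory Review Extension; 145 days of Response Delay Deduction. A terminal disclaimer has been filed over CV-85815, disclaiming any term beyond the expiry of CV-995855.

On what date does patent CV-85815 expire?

February 16, 2012

Natural term of CV-85815:
  Base: filing + 16 years → 11 May 2012.
  Appellate Stay Credit: +55 days → 5 July 2012.
  Regulatory Review Extension: 1990 days claimed exceeds the 837-day cap, so +837 days → 20 October 2014.
  Response Delay Deduction: −145 days → 28 May 2014.
Expiry of referenced patent CV-995855:
  Base: filing + 16 years → 16 February 2012.
Terminal disclaimer: CV-85815 expires on the earlier of 28 May 2014 and 16 February 2012.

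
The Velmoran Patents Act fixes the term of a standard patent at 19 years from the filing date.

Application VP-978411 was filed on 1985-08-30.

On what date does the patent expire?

Filing date + 19 years → 30 August 2004.

2004-08-30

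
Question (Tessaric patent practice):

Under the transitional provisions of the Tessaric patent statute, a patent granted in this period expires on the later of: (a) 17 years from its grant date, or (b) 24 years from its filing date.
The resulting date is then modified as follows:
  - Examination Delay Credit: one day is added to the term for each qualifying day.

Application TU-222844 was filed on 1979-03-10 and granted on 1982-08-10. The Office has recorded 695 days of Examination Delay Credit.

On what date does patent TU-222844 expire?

2005-02-02

(a) grant + 17 years → 10 August 1999.
(b) filing + 24 years → 10 March 2003.
Later of the two: 10 March 2003.
Examination Delay Credit: +695 days → 2 February 2005.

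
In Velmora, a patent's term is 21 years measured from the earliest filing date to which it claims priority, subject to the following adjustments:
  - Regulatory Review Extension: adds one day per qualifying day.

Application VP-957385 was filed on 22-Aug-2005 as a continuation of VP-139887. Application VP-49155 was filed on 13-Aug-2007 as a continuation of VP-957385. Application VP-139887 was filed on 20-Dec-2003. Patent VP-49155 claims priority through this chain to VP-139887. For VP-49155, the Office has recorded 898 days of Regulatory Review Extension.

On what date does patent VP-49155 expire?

June 6, 2027

Earliest priority filing: 20 December 2003.
Base term: 20 December 2003 + 21 years → 20 December 2024.
Regulatory Review Extension: +898 days → 6 June 2027.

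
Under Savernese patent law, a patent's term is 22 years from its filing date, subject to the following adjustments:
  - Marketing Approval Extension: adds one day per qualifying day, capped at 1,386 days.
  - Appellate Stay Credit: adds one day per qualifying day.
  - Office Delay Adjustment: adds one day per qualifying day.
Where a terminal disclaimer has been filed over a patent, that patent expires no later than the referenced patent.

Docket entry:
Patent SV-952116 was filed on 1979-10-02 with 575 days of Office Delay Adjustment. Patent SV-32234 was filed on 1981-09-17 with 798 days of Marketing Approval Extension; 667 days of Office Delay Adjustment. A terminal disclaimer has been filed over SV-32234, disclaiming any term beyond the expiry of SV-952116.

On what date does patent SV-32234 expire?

Natural term of SV-32234:
  Base: filing + 22 years → 17 September 2003.
  Marketing Approval Extension: 798 days (within the 1386-day cap) → +798 days → 23 November 2005.
  Office Delay Adjustment: +667 days → 21 September 2007.
Expiry of referenced patent SV-952116:
  Base: filing + 22 years → 2 October 2001.
  Office Delay Adjustment: +575 days → 30 April 2003.
Terminal disclaimer: SV-32234 expires on the earlier of 21 September 2007 and 30 April 2003.

April 30, 2003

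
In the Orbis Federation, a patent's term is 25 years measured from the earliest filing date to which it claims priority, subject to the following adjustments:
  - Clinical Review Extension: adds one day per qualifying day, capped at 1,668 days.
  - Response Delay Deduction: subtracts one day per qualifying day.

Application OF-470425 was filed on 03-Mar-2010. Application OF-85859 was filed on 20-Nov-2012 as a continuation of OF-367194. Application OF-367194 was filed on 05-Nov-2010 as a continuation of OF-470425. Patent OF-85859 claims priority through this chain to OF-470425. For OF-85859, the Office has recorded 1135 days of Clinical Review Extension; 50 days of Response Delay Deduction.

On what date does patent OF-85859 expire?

February 20, 2038

Earliest priority filing: 3 March 2010.
Base term: 3 March 2010 + 25 years → 3 March 2035.
Clinical Review Extension: 1135 days (within the 1668-day cap) → +1135 days → 11 April 2038.
Response Delay Deduction: −50 days → 20 February 2038.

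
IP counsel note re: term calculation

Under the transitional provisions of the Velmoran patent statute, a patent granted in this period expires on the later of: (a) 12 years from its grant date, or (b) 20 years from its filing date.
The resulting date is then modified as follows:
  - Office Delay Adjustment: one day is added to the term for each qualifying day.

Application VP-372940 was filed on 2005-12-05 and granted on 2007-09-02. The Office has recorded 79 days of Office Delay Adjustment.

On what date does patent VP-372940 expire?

February 22, 2026

(a) grant + 12 years → 2 September 2019.
(b) filing + 20 years → 5 December 2025.
Later of the two: 5 December 2025.
Office Delay Adjustment: +79 days → 22 February 2026.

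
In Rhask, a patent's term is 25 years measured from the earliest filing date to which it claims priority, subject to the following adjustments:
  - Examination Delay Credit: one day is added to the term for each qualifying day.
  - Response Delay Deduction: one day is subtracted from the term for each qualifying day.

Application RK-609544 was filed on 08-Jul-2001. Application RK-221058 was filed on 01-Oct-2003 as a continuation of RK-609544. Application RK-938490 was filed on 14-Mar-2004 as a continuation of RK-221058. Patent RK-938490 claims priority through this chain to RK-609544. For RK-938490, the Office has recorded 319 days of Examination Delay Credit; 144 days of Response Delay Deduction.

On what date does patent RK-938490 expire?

December 30, 2026

Earliest priority filing: 8 July 2001.
Base term: 8 July 2001 + 25 years → 8 July 2026.
Examination Delay Credit: +319 days → 23 May 2027.
Response Delay Deduction: −144 days → 30 December 2026.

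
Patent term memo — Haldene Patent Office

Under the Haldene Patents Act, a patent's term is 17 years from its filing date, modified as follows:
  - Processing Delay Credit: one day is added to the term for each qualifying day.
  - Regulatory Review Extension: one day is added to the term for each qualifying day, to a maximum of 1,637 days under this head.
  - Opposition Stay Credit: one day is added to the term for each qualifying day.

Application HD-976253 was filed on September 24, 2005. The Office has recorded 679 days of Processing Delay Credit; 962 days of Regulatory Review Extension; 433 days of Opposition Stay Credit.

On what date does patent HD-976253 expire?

Base term: filing date + 17 years → 24 September 2022.
Processing Delay Credit: +679 days → 3 August 2024.
Regulatory Review Extension: 962 days (within the 1637-day cap) → +962 days → 23 March 2027.
Opposition Stay Credit: +433 days → 29 May 2028.

2028-05-29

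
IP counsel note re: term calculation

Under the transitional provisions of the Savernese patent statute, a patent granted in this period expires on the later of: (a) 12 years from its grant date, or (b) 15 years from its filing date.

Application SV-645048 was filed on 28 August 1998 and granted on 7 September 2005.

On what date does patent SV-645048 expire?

2017-09-07

(a) grant + 12 years → 7 September 2017.
(b) filing + 15 years → 28 August 2013.
Later of the two: 7 September 2017.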